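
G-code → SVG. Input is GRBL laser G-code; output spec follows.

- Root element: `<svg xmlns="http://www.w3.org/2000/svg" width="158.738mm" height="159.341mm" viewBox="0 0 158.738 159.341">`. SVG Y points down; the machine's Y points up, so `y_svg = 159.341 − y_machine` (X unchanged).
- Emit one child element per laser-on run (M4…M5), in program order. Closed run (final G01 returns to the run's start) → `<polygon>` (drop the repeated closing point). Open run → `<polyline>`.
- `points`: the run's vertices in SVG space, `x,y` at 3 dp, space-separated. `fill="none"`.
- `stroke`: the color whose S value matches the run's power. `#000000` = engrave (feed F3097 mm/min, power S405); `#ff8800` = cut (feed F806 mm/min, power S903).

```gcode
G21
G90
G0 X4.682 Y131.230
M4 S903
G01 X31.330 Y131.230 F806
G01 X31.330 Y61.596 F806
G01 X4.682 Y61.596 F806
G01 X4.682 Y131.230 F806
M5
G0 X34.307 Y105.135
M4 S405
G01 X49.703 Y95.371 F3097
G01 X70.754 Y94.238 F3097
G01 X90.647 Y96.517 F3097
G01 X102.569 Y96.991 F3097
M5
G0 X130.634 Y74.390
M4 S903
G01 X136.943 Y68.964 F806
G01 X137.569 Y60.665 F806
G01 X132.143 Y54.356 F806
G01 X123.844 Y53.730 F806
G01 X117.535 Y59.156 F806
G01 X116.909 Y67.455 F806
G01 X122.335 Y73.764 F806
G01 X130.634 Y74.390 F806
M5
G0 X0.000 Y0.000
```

y_svg = 159.341 − y_m.

[1] S903→`#ff8800` (cut); closed run; points: 4.682,28.111 31.330,28.111 31.330,97.745 4.682,97.745

[2] S405→`#000000` (engrave); open run; points: 34.307,54.206 49.703,63.970 70.754,65.103 90.647,62.824 102.569,62.350

[3] S903→`#ff8800` (cut); closed run; points: 130.634,84.951 136.943,90.377 137.569,98.676 132.143,104.985 123.844,105.611 117.535,100.185 116.909,91.886 122.335,85.577

<svg xmlns="http://www.w3.org/2000/svg" width="158.738mm" height="159.341mm" viewBox="0 0 158.738 159.341">
  <polygon points="4.682,28.111 31.330,28.111 31.330,97.745 4.682,97.745" fill="none" stroke="#ff8800"/>
  <polyline points="34.307,54.206 49.703,63.970 70.754,65.103 90.647,62.824 102.569,62.350" fill="none" stroke="#000000"/>
  <polygon points="130.634,84.951 136.943,90.377 137.569,98.676 132.143,104.985 123.844,105.611 117.535,100.185 116.909,91.886 122.335,85.577" fill="none" stroke="#ff8800"/>
</svg>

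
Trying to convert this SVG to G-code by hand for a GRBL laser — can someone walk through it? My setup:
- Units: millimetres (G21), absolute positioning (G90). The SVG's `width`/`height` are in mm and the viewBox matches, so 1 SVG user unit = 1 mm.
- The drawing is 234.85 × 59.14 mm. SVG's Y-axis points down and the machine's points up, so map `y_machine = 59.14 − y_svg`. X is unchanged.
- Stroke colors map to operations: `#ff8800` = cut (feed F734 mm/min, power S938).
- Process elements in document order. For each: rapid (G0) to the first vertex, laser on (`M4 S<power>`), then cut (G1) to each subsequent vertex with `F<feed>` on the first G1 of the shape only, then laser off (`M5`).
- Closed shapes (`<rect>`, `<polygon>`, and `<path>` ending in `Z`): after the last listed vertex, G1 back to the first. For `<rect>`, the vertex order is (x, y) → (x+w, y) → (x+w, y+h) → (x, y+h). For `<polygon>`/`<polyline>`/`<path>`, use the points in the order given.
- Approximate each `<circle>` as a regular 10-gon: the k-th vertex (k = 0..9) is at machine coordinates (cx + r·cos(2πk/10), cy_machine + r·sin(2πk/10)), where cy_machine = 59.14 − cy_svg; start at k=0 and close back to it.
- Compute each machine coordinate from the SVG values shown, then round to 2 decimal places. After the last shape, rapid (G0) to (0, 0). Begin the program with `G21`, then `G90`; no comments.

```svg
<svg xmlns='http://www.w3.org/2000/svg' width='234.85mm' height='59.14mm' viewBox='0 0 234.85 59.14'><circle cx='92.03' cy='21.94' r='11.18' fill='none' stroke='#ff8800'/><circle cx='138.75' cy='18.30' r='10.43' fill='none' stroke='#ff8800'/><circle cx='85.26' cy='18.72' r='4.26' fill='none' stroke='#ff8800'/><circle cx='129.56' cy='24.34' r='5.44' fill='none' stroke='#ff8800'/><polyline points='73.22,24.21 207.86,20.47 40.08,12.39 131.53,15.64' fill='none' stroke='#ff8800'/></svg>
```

1 u = 1 mm; y_m = 59.14 − y.

[1] `<circle>` circle, #ff8800→cut S938 F734: (103.21,37.20) → (101.07,43.77) → (95.48,47.83) → (88.58,47.83) → (82.99,43.77) → (80.85,37.20) → (82.99,30.63) → (88.58,26.57) → (95.48,26.57) → (101.07,30.63) → (103.21,37.20) (closed)

[2] `<circle>` circle, #ff8800→cut S938 F734: (149.18,40.84) → (147.19,46.97) → (141.97,50.76) → (135.53,50.76) → (130.31,46.97) → (128.32,40.84) → (130.31,34.71) → (135.53,30.92) → (141.97,30.92) → (147.19,34.71) → (149.18,40.84) (closed)

[3] `<circle>` circle, #ff8800→cut S938 F734: (89.52,40.42) → (88.71,42.92) → (86.58,44.47) → (83.94,44.47) → (81.81,42.92) → (81.00,40.42) → (81.81,37.92) → (83.94,36.37) → (86.58,36.37) → (88.71,37.92) → (89.52,40.42) (closed)

[4] `<circle>` circle, #ff8800→cut S938 F734: (135.00,34.80) → (133.96,38.00) → (131.24,39.97) → (127.88,39.97) → (125.16,38.00) → (124.12,34.80) → (125.16,31.60) → (127.88,29.63) → (131.24,29.63) → (133.96,31.60) → (135.00,34.80) (closed)

[5] `<polyline>` open polyline, #ff8800→cut S938 F734: (73.22,34.93) → (207.86,38.67) → (40.08,46.75) → (131.53,43.50)

G21
G90
G0 X103.21 Y37.20
M4 S938
G1 X101.07 Y43.77 F734
G1 X95.48 Y47.83
G1 X88.58 Y47.83
G1 X82.99 Y43.77
G1 X80.85 Y37.20
G1 X82.99 Y30.63
G1 X88.58 Y26.57
G1 X95.48 Y26.57
G1 X101.07 Y30.63
G1 X103.21 Y37.20
M5
G0 X149.18 Y40.84
M4 S938
G1 X147.19 Y46.97 F734
G1 X141.97 Y50.76
G1 X135.53 Y50.76
G1 X130.31 Y46.97
G1 X128.32 Y40.84
G1 X130.31 Y34.71
G1 X135.53 Y30.92
G1 X141.97 Y30.92
G1 X147.19 Y34.71
G1 X149.18 Y40.84
M5
G0 X89.52 Y40.42
M4 S938
G1 X88.71 Y42.92 F734
G1 X86.58 Y44.47
G1 X83.94 Y44.47
G1 X81.81 Y42.92
G1 X81.00 Y40.42
G1 X81.81 Y37.92
G1 X83.94 Y36.37
G1 X86.58 Y36.37
G1 X88.71 Y37.92
G1 X89.52 Y40.42
M5
G0 X135.00 Y34.80
M4 S938
G1 X133.96 Y38.00 F734
G1 X131.24 Y39.97
G1 X127.88 Y39.97
G1 X125.16 Y38.00
G1 X124.12 Y34.80
G1 X125.16 Y31.60
G1 X127.88 Y29.63
G1 X131.24 Y29.63
G1 X133.96 Y31.60
G1 X135.00 Y34.80
M5
G0 X73.22 Y34.93
M4 S938
G1 X207.86 Y38.67 F734
G1 X40.08 Y46.75
G1 X131.53 Y43.50
M5
G0 X0.00 Y0.00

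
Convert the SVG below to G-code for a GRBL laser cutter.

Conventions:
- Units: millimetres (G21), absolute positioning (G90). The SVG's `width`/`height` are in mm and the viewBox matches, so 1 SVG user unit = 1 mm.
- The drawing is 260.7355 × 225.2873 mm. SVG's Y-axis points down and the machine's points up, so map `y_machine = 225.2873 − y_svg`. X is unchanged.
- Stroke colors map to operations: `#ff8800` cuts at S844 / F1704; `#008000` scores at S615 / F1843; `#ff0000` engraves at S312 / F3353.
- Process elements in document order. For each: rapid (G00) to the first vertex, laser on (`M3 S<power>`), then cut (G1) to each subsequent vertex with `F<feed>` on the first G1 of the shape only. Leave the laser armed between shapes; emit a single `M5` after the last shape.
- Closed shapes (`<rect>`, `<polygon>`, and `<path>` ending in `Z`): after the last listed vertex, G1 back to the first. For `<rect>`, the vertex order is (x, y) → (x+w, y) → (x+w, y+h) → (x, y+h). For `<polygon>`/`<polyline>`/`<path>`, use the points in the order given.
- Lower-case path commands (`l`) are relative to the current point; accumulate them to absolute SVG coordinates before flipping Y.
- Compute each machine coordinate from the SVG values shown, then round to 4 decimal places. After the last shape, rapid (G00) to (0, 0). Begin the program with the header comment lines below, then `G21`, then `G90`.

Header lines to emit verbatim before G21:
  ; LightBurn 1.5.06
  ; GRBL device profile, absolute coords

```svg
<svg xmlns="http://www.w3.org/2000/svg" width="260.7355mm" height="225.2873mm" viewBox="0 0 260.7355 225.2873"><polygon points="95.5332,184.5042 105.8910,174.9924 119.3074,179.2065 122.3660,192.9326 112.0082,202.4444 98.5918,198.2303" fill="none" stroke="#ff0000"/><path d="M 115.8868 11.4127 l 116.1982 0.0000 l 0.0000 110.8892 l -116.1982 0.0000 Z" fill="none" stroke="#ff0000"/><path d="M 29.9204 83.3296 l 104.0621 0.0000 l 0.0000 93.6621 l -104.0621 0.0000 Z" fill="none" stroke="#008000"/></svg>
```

; LightBurn 1.5.06
; GRBL device profile, absolute coords
G21
G90
G00 X95.5332 Y40.7831
M3 S312
G1 X105.8910 Y50.2949 F3353
G1 X119.3074 Y46.0808
G1 X122.3660 Y32.3547
G1 X112.0082 Y22.8429
G1 X98.5918 Y27.0570
G1 X95.5332 Y40.7831
G00 X115.8868 Y213.8746
M3 S312
G1 X232.0850 Y213.8746 F3353
G1 X232.0850 Y102.9854
G1 X115.8868 Y102.9854
G1 X115.8868 Y213.8746
G00 X29.9204 Y141.9577
M3 S615
G1 X133.9825 Y141.9577 F1843
G1 X133.9825 Y48.2956
G1 X29.9204 Y48.2956
G1 X29.9204 Y141.9577
M5
G00 X0.0000 Y0.0000

Since the viewBox matches the mm dimensions, user units are millimetres directly. The only transform is the Y-flip y_m = 225.2873 − y_svg.

Shape 1 is a regular polygon drawn with `<polygon>`. Its stroke #ff0000 means engrave at S312, F3353. After flipping Y the toolpath is (95.5332,40.7831) → (105.8910,50.2949) → (119.3074,46.0808) → (122.3660,32.3547) → (112.0082,22.8429) → (98.5918,27.0570) → (95.5332,40.7831), returning to the start.

Shape 2 is a rectangle drawn with `<path>`. Its stroke #ff0000 means engrave at S312, F3353. After flipping Y the toolpath is (115.8868,213.8746) → (232.0850,213.8746) → (232.0850,102.9854) → (115.8868,102.9854) → (115.8868,213.8746), returning to the start.

Shape 3 is a rectangle drawn with `<path>`. Its stroke #008000 means score at S615, F1843. After flipping Y the toolpath is (29.9204,141.9577) → (133.9825,141.9577) → (133.9825,48.2956) → (29.9204,48.2956) → (29.9204,141.9577), returning to the start.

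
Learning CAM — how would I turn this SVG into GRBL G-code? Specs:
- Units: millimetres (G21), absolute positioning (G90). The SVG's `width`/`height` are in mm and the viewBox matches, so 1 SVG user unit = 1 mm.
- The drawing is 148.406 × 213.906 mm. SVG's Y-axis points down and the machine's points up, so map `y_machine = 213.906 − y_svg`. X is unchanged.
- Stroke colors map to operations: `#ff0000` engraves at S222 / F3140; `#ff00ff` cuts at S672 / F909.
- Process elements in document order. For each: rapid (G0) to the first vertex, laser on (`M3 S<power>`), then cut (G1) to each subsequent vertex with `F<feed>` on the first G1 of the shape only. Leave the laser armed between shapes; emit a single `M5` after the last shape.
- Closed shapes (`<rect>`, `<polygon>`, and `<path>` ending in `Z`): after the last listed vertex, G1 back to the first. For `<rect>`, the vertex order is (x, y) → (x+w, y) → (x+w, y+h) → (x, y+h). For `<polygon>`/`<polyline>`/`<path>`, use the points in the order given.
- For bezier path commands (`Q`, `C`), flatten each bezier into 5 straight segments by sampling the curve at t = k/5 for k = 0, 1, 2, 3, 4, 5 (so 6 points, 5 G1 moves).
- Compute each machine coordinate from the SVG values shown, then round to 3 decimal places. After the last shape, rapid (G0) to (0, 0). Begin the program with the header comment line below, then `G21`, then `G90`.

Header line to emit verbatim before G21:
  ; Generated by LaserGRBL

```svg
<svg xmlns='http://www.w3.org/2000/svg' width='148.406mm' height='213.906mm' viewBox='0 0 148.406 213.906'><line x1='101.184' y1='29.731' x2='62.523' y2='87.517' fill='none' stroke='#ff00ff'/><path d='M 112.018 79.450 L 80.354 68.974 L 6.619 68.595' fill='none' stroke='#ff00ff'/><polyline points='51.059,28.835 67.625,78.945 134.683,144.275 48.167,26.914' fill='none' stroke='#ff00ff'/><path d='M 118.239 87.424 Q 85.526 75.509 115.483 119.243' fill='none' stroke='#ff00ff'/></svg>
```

; Generated by LaserGRBL
G21
G90
G0 X101.184 Y184.175
M3 S672
G1 X62.523 Y126.389 F909
G0 X112.018 Y134.456
M3 S672
G1 X80.354 Y144.932 F909
G1 X6.619 Y145.311
G0 X51.059 Y185.071
M3 S672
G1 X67.625 Y134.961 F909
G1 X134.683 Y69.631
G1 X48.167 Y186.992
G0 X118.239 Y126.482
M3 S672
G1 X107.661 Y129.022 F909
G1 X102.096 Y127.110
G1 X101.545 Y120.746
G1 X106.007 Y109.931
G1 X115.483 Y94.663
M5
G0 X0.000 Y0.000

Since the viewBox matches the mm dimensions, user units are millimetres directly. The only transform is the Y-flip y_m = 213.906 − y_svg.

Shape 1 is a line segment drawn with `<line>`. Its stroke #ff00ff means cut at S672, F909. After flipping Y the toolpath is (101.184,184.175) → (62.523,126.389).

Shape 2 is a open polyline drawn with `<path>`. Its stroke #ff00ff means cut at S672, F909. After flipping Y the toolpath is (112.018,134.456) → (80.354,144.932) → (6.619,145.311).

Shape 3 is a open polyline drawn with `<polyline>`. Its stroke #ff00ff means cut at S672, F909. After flipping Y the toolpath is (51.059,185.071) → (67.625,134.961) → (134.683,69.631) → (48.167,186.992).

Shape 4 is a quadratic bezier drawn with `<path>`. Its stroke #ff00ff means cut at S672, F909. After flipping Y the toolpath is (118.239,126.482) → (107.661,129.022) → (102.096,127.110) → (101.545,120.746) → (106.007,109.931) → (115.483,94.663).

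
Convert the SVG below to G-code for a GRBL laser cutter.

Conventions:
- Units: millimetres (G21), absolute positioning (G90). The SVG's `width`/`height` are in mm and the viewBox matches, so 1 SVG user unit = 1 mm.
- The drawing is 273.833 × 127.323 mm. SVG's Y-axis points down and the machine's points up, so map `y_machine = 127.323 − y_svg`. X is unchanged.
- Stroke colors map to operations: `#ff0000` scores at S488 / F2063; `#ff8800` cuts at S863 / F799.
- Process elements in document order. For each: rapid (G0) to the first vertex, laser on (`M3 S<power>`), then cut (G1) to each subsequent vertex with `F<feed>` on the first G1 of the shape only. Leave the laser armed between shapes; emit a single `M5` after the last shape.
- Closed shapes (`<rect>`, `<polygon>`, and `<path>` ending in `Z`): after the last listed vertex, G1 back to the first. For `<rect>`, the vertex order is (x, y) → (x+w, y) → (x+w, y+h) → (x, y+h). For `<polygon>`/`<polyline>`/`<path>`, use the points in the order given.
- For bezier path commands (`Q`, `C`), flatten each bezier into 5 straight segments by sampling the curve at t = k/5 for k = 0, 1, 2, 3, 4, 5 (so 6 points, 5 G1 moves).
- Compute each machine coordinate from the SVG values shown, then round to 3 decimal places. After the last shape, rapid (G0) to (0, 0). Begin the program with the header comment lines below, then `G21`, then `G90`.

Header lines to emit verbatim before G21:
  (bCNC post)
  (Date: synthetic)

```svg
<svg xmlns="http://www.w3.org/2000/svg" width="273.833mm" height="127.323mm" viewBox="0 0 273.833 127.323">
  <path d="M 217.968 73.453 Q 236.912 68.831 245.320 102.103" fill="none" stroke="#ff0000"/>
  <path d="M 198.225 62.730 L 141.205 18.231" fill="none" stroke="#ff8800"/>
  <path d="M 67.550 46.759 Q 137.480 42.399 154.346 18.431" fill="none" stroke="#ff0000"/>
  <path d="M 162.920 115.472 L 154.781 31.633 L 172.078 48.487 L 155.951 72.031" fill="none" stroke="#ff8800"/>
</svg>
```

Since the viewBox matches the mm dimensions, user units are millimetres directly. The only transform is the Y-flip y_m = 127.323 − y_svg.

Shape 1 is a quadratic bezier drawn with `<path>`. Its stroke #ff0000 means score at S488, F2063. After flipping Y the toolpath is (217.968,53.870) → (225.124,54.203) → (231.437,51.505) → (236.908,45.775) → (241.535,37.013) → (245.320,25.220).

Shape 2 is a line segment drawn with `<path>`. Its stroke #ff8800 means cut at S863, F799. After flipping Y the toolpath is (198.225,64.593) → (141.205,109.092).

Shape 3 is a quadratic bezier drawn with `<path>`. Its stroke #ff0000 means score at S488, F2063. After flipping Y the toolpath is (67.550,80.564) → (93.399,83.092) → (115.004,87.189) → (132.363,92.855) → (145.477,100.089) → (154.346,108.892).

Shape 4 is a open polyline drawn with `<path>`. Its stroke #ff8800 means cut at S863, F799. After flipping Y the toolpath is (162.920,11.851) → (154.781,95.690) → (172.078,78.836) → (155.951,55.292).

(bCNC post)
(Date: synthetic)
G21
G90
G0 X217.968 Y53.870
M3 S488
G1 X225.124 Y54.203 F2063
G1 X231.437 Y51.505
G1 X236.908 Y45.775
G1 X241.535 Y37.013
G1 X245.320 Y25.220
G0 X198.225 Y64.593
M3 S863
G1 X141.205 Y109.092 F799
G0 X67.550 Y80.564
M3 S488
G1 X93.399 Y83.092 F2063
G1 X115.004 Y87.189
G1 X132.363 Y92.855
G1 X145.477 Y100.089
G1 X154.346 Y108.892
G0 X162.920 Y11.851
M3 S863
G1 X154.781 Y95.690 F799
G1 X172.078 Y78.836
G1 X155.951 Y55.292
M5
G0 X0.000 Y0.000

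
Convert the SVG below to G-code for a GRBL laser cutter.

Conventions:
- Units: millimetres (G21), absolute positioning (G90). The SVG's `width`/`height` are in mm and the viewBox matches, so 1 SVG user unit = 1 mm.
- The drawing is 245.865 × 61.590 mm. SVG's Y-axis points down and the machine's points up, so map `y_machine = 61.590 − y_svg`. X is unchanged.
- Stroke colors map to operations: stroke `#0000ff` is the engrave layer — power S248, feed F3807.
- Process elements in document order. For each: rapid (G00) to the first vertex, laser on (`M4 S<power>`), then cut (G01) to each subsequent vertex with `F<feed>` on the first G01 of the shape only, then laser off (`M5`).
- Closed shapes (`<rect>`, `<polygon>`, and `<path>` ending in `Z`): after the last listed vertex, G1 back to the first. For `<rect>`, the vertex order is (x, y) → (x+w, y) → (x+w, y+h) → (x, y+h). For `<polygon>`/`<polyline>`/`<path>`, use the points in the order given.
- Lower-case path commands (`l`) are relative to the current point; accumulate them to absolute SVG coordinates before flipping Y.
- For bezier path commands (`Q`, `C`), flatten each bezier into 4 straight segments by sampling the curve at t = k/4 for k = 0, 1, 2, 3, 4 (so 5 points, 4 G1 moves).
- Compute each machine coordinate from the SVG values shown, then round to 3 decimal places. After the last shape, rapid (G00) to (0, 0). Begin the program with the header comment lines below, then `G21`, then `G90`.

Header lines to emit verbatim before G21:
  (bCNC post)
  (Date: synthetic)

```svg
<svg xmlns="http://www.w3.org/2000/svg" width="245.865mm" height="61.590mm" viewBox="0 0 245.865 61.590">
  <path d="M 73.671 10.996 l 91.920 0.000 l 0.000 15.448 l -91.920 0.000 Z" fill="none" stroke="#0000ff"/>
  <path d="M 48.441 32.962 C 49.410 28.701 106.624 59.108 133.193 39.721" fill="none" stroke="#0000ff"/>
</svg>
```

viewBox `0 0 245.865 61.590` with mm width/height → 1 unit = 1 mm. Flip: y_m = 61.590 − y_svg.

**Shape 1** — `<path>` rectangle, stroke `#0000ff` → engrave (S248, F3807). Machine vertices: (73.671,50.594) → (165.591,50.594) → (165.591,35.146) → (73.671,35.146) → (73.671,50.594). Closed: final G1 returns to the first vertex.

**Shape 2** — `<path>` cubic bezier, stroke `#0000ff` → engrave (S248, F3807). Control points (SVG): P0=(48.441,32.962), P1=(49.410,28.701), P2=(106.624,59.108), P3=(133.193,39.721); sampled at t=k/4. Machine vertices: (48.441,28.628) → (58.356,26.643) → (81.217,19.576) → (108.878,15.345) → (133.193,21.869). Open path.

(bCNC post)
(Date: synthetic)
G21
G90
G00 X73.671 Y50.594
M4 S248
G01 X165.591 Y50.594 F3807
G01 X165.591 Y35.146
G01 X73.671 Y35.146
G01 X73.671 Y50.594
M5
G00 X48.441 Y28.628
M4 S248
G01 X58.356 Y26.643 F3807
G01 X81.217 Y19.576
G01 X108.878 Y15.345
G01 X133.193 Y21.869
M5
G00 X0.000 Y0.000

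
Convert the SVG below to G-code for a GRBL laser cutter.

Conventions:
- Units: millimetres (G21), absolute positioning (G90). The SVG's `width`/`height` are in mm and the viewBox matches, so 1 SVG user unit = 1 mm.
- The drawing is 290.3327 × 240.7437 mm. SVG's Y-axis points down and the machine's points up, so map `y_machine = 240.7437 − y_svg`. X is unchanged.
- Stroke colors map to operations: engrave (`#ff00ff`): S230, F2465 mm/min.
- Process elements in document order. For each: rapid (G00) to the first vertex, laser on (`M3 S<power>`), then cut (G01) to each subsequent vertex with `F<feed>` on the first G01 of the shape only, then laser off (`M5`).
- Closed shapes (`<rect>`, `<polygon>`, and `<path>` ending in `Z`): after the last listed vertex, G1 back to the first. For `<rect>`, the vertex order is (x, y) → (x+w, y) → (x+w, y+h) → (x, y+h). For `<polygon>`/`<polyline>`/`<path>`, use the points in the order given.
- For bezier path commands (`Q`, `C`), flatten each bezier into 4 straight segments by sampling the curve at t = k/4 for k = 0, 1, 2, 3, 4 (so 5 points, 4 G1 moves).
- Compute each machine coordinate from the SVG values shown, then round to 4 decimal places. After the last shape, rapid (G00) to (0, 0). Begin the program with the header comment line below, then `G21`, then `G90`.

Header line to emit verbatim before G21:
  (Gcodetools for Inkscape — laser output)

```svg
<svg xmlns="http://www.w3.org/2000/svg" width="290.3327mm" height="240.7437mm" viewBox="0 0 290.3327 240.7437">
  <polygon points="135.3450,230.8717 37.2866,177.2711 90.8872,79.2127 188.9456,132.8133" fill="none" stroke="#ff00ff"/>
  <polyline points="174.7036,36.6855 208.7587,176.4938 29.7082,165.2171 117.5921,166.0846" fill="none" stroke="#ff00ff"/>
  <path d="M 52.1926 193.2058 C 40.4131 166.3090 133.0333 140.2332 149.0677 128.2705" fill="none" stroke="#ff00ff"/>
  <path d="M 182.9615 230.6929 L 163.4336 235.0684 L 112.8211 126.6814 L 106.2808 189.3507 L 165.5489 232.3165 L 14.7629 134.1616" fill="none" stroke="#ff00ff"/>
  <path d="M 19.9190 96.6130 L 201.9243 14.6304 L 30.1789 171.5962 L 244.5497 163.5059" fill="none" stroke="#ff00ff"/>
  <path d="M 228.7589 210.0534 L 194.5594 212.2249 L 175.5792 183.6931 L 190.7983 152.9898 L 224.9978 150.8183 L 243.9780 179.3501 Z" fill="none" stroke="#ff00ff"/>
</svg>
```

Since the viewBox matches the mm dimensions, user units are millimetres directly. The only transform is the Y-flip y_m = 240.7437 − y_svg.

Shape 1 is a regular polygon drawn with `<polygon>`. Its stroke #ff00ff means engrave at S230, F2465. After flipping Y the toolpath is (135.3450,9.8720) → (37.2866,63.4726) → (90.8872,161.5310) → (188.9456,107.9304) → (135.3450,9.8720), returning to the start.

Shape 2 is a open polyline drawn with `<polyline>`. Its stroke #ff00ff means engrave at S230, F2465. After flipping Y the toolpath is (174.7036,204.0582) → (208.7587,64.2499) → (29.7082,75.5266) → (117.5921,74.6591).

Shape 3 is a cubic bezier drawn with `<path>`. Its stroke #ff00ff means engrave at S230, F2465. After flipping Y the toolpath is (52.1926,47.5379) → (60.1050,67.3489) → (90.1999,85.6058) → (125.5100,101.0627) → (149.0677,112.4732).

Shape 4 is a open polyline drawn with `<path>`. Its stroke #ff00ff means engrave at S230, F2465. After flipping Y the toolpath is (182.9615,10.0508) → (163.4336,5.6753) → (112.8211,114.0623) → (106.2808,51.3930) → (165.5489,8.4272) → (14.7629,106.5821).

Shape 5 is a open polyline drawn with `<path>`. Its stroke #ff00ff means engrave at S230, F2465. After flipping Y the toolpath is (19.9190,144.1307) → (201.9243,226.1133) → (30.1789,69.1475) → (244.5497,77.2378).

Shape 6 is a regular polygon drawn with `<path>`. Its stroke #ff00ff means engrave at S230, F2465. After flipping Y the toolpath is (228.7589,30.6903) → (194.5594,28.5188) → (175.5792,57.0506) → (190.7983,87.7539) → (224.9978,89.9254) → (243.9780,61.3936) → (228.7589,30.6903), returning to the start.

(Gcodetools for Inkscape — laser output)
G21
G90
G00 X135.3450 Y9.8720
M3 S230
G01 X37.2866 Y63.4726 F2465
G01 X90.8872 Y161.5310
G01 X188.9456 Y107.9304
G01 X135.3450 Y9.8720
M5
G00 X174.7036 Y204.0582
M3 S230
G01 X208.7587 Y64.2499 F2465
G01 X29.7082 Y75.5266
G01 X117.5921 Y74.6591
M5
G00 X52.1926 Y47.5379
M3 S230
G01 X60.1050 Y67.3489 F2465
G01 X90.1999 Y85.6058
G01 X125.5100 Y101.0627
G01 X149.0677 Y112.4732
M5
G00 X182.9615 Y10.0508
M3 S230
G01 X163.4336 Y5.6753 F2465
G01 X112.8211 Y114.0623
G01 X106.2808 Y51.3930
G01 X165.5489 Y8.4272
G01 X14.7629 Y106.5821
M5
G00 X19.9190 Y144.1307
M3 S230
G01 X201.9243 Y226.1133 F2465
G01 X30.1789 Y69.1475
G01 X244.5497 Y77.2378
M5
G00 X228.7589 Y30.6903
M3 S230
G01 X194.5594 Y28.5188 F2465
G01 X175.5792 Y57.0506
G01 X190.7983 Y87.7539
G01 X224.9978 Y89.9254
G01 X243.9780 Y61.3936
G01 X228.7589 Y30.6903
M5
G00 X0.0000 Y0.0000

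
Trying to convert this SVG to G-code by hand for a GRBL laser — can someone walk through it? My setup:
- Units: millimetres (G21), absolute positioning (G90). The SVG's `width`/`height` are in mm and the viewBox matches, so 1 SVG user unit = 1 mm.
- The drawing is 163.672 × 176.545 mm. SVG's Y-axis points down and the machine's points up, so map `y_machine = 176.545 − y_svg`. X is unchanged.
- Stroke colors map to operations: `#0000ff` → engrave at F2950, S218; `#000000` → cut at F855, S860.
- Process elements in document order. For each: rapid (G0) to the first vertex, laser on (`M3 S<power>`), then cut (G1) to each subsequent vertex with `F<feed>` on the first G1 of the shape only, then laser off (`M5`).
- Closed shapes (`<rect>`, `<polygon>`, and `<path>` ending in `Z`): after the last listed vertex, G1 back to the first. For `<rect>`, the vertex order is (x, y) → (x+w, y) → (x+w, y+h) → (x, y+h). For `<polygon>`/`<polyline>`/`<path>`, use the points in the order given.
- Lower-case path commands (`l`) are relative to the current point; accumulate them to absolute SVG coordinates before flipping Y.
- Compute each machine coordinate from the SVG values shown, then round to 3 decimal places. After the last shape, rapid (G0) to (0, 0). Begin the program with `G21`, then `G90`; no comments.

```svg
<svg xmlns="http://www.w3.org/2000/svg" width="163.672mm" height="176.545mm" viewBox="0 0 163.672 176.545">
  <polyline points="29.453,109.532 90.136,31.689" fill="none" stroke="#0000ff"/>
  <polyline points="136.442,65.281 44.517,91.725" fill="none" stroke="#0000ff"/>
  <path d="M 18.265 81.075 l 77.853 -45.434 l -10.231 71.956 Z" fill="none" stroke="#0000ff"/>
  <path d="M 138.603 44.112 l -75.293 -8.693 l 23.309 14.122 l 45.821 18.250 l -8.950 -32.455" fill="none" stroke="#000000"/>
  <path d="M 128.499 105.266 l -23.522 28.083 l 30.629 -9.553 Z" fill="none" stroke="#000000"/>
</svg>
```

1 u = 1 mm; y_m = 176.545 − y.

[1] `<polyline>` line segment, #0000ff→engrave S218 F2950: (29.453,67.013) → (90.136,144.856)

[2] `<polyline>` line segment, #0000ff→engrave S218 F2950: (136.442,111.264) → (44.517,84.820)

[3] `<path>` closed polygon, #0000ff→engrave S218 F2950: (18.265,95.470) → (96.118,140.904) → (85.887,68.948) → (18.265,95.470) (closed)

[4] `<path>` open polyline, #000000→cut S860 F855: (138.603,132.433) → (63.310,141.126) → (86.619,127.004) → (132.440,108.754) → (123.490,141.209)

[5] `<path>` closed polygon, #000000→cut S860 F855: (128.499,71.279) → (104.977,43.196) → (135.606,52.749) → (128.499,71.279) (closed)

G21
G90
G0 X29.453 Y67.013
M3 S218
G1 X90.136 Y144.856 F2950
M5
G0 X136.442 Y111.264
M3 S218
G1 X44.517 Y84.820 F2950
M5
G0 X18.265 Y95.470
M3 S218
G1 X96.118 Y140.904 F2950
G1 X85.887 Y68.948
G1 X18.265 Y95.470
M5
G0 X138.603 Y132.433
M3 S860
G1 X63.310 Y141.126 F855
G1 X86.619 Y127.004
G1 X132.440 Y108.754
G1 X123.490 Y141.209
M5
G0 X128.499 Y71.279
M3 S860
G1 X104.977 Y43.196 F855
G1 X135.606 Y52.749
G1 X128.499 Y71.279
M5
G0 X0.000 Y0.000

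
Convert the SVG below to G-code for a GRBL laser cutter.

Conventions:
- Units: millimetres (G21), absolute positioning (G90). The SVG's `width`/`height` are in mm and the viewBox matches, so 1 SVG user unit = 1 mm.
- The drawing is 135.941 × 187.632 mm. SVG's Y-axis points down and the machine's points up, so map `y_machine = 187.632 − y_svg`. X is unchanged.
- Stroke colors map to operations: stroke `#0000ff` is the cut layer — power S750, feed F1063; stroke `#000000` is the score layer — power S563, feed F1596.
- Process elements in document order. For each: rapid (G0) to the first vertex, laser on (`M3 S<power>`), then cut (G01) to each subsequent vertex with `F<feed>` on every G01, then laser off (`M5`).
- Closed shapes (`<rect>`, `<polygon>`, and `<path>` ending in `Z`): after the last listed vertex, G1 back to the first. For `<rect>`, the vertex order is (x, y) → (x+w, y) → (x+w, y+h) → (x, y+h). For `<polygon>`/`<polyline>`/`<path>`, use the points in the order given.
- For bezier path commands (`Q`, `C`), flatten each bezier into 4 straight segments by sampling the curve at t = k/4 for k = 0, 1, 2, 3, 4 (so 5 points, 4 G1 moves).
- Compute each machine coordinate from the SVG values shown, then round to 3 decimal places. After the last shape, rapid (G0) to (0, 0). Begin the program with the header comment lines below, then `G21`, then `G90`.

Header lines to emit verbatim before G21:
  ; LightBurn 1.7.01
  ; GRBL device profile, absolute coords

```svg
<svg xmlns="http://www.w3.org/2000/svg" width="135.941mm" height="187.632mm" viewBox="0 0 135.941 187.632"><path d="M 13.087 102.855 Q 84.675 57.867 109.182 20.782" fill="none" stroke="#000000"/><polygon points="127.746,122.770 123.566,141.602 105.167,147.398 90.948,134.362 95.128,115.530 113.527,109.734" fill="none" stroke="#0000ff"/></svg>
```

viewBox `0 0 135.941 187.632` with mm width/height → 1 unit = 1 mm. Flip: y_m = 187.632 − y_svg.

**Shape 1** — `<path>` quadratic bezier, stroke `#000000` → score (S563, F1596). Control points (SVG): P0=(13.087,102.855), P1=(84.675,57.867), P2=(109.182,20.782); sampled at t=k/4. Machine vertices: (13.087,84.777) → (45.938,106.777) → (72.905,127.789) → (93.986,147.814) → (109.182,166.850). Open path.

**Shape 2** — `<polygon>` regular polygon, stroke `#0000ff` → cut (S750, F1063). Machine vertices: (127.746,64.862) → (123.566,46.030) → (105.167,40.234) → (90.948,53.270) → (95.128,72.102) → (113.527,77.898) → (127.746,64.862). Closed: final G1 returns to the first vertex.

; LightBurn 1.7.01
; GRBL device profile, absolute coords
G21
G90
G0 X13.087 Y84.777
M3 S563
G01 X45.938 Y106.777 F1596
G01 X72.905 Y127.789 F1596
G01 X93.986 Y147.814 F1596
G01 X109.182 Y166.850 F1596
M5
G0 X127.746 Y64.862
M3 S750
G01 X123.566 Y46.030 F1063
G01 X105.167 Y40.234 F1063
G01 X90.948 Y53.270 F1063
G01 X95.128 Y72.102 F1063
G01 X113.527 Y77.898 F1063
G01 X127.746 Y64.862 F1063
M5
G0 X0.000 Y0.000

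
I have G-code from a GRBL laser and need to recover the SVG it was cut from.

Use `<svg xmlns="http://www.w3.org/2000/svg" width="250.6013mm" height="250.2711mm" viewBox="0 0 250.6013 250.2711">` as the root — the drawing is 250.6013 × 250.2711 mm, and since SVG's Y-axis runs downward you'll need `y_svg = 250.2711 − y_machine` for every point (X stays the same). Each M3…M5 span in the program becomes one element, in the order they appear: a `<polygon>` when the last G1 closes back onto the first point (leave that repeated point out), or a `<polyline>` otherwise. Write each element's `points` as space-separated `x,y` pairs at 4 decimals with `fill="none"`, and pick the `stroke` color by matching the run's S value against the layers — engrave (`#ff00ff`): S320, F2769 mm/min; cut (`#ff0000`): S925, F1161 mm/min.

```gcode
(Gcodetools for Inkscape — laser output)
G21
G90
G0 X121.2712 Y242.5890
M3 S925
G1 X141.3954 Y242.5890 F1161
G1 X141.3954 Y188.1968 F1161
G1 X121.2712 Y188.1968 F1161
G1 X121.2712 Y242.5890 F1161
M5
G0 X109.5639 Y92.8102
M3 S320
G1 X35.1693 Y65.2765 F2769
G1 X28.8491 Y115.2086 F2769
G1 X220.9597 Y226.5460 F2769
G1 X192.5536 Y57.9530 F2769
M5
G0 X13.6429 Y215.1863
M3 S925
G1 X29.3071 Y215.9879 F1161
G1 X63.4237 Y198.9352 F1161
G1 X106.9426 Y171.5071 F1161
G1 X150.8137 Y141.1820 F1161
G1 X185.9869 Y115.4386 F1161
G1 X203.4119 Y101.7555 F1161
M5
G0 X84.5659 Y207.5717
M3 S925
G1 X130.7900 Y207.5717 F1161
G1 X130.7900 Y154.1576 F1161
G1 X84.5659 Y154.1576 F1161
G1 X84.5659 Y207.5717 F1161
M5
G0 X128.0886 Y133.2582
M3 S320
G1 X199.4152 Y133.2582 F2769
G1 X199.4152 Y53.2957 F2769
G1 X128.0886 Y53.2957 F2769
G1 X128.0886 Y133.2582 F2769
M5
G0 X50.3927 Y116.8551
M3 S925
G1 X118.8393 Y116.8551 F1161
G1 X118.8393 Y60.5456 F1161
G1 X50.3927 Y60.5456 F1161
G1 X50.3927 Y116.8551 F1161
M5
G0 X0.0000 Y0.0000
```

y_svg = 250.2711 − y_m.

[1] S925→`#ff0000` (cut); closed run; points: 121.2712,7.6821 141.3954,7.6821 141.3954,62.0743 121.2712,62.0743

[2] S320→`#ff00ff` (engrave); open run; points: 109.5639,157.4609 35.1693,184.9946 28.8491,135.0625 220.9597,23.7251 192.5536,192.3181

[3] S925→`#ff0000` (cut); open run; points: 13.6429,35.0848 29.3071,34.2832 63.4237,51.3359 106.9426,78.7640 150.8137,109.0891 185.9869,134.8325 203.4119,148.5156

[4] S925→`#ff0000` (cut); closed run; points: 84.5659,42.6994 130.7900,42.6994 130.7900,96.1135 84.5659,96.1135

[5] S320→`#ff00ff` (engrave); closed run; points: 128.0886,117.0129 199.4152,117.0129 199.4152,196.9754 128.0886,196.9754

[6] S925→`#ff0000` (cut); closed run; points: 50.3927,133.4160 118.8393,133.4160 118.8393,189.7255 50.3927,189.7255

<svg xmlns="http://www.w3.org/2000/svg" width="250.6013mm" height="250.2711mm" viewBox="0 0 250.6013 250.2711">
  <polygon points="121.2712,7.6821 141.3954,7.6821 141.3954,62.0743 121.2712,62.0743" fill="none" stroke="#ff0000"/>
  <polyline points="109.5639,157.4609 35.1693,184.9946 28.8491,135.0625 220.9597,23.7251 192.5536,192.3181" fill="none" stroke="#ff00ff"/>
  <polyline points="13.6429,35.0848 29.3071,34.2832 63.4237,51.3359 106.9426,78.7640 150.8137,109.0891 185.9869,134.8325 203.4119,148.5156" fill="none" stroke="#ff0000"/>
  <polygon points="84.5659,42.6994 130.7900,42.6994 130.7900,96.1135 84.5659,96.1135" fill="none" stroke="#ff0000"/>
  <polygon points="128.0886,117.0129 199.4152,117.0129 199.4152,196.9754 128.0886,196.9754" fill="none" stroke="#ff00ff"/>
  <polygon points="50.3927,133.4160 118.8393,133.4160 118.8393,189.7255 50.3927,189.7255" fill="none" stroke="#ff0000"/>
</svg>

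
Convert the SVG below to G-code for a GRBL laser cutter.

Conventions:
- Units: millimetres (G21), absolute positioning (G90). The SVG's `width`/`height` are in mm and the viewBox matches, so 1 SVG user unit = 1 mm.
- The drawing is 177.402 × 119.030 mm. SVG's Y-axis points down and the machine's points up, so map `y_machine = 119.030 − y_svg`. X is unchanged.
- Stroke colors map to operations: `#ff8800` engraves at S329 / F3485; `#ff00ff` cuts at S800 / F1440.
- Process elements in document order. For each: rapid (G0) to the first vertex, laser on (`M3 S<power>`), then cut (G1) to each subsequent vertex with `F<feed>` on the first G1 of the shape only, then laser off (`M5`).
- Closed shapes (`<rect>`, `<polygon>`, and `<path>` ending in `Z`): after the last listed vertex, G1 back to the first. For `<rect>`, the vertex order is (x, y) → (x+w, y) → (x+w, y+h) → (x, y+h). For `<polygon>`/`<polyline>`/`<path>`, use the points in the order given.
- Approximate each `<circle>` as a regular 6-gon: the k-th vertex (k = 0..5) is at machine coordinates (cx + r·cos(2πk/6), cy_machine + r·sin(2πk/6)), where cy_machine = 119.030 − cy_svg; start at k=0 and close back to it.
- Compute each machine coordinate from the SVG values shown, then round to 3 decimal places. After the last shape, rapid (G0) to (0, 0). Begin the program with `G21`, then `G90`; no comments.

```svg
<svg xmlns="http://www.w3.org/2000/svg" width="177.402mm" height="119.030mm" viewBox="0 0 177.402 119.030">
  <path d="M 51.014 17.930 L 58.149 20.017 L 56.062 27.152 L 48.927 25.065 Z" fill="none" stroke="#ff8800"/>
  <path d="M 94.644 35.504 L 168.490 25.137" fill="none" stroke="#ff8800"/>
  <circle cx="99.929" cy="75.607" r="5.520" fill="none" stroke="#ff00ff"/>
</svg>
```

G21
G90
G0 X51.014 Y101.100
M3 S329
G1 X58.149 Y99.013 F3485
G1 X56.062 Y91.878
G1 X48.927 Y93.965
G1 X51.014 Y101.100
M5
G0 X94.644 Y83.526
M3 S329
G1 X168.490 Y93.893 F3485
M5
G0 X105.449 Y43.423
M3 S800
G1 X102.689 Y48.203 F1440
G1 X97.169 Y48.203
G1 X94.409 Y43.423
G1 X97.169 Y38.643
G1 X102.689 Y38.643
G1 X105.449 Y43.423
M5
G0 X0.000 Y0.000

1 u = 1 mm; y_m = 119.030 − y.

[1] `<path>` regular polygon, #ff8800→engrave S329 F3485: (51.014,101.100) → (58.149,99.013) → (56.062,91.878) → (48.927,93.965) → (51.014,101.100) (closed)

[2] `<path>` line segment, #ff8800→engrave S329 F3485: (94.644,83.526) → (168.490,93.893)

[3] `<circle>` circle, #ff00ff→cut S800 F1440: (105.449,43.423) → (102.689,48.203) → (97.169,48.203) → (94.409,43.423) → (97.169,38.643) → (102.689,38.643) → (105.449,43.423) (closed)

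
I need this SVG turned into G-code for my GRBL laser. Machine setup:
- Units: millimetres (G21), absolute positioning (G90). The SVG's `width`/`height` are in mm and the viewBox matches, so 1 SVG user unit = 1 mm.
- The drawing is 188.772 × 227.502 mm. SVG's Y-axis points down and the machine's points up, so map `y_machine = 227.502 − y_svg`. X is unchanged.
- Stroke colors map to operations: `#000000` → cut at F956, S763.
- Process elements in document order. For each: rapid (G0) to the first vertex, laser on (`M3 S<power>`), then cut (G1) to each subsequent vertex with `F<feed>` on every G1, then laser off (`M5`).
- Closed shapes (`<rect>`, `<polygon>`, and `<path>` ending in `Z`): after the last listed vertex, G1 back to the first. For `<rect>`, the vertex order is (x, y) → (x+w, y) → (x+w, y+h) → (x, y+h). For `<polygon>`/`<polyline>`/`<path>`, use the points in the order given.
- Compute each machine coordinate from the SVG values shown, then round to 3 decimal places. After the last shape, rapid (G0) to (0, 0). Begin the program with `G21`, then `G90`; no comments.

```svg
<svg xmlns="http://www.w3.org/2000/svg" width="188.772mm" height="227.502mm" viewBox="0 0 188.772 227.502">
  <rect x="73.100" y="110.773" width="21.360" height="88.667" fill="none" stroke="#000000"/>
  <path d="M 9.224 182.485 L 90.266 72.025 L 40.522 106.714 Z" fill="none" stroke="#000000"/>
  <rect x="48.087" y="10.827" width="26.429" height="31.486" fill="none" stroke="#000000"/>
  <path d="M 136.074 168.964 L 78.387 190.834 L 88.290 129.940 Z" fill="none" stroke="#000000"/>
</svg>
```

G21
G90
G0 X73.100 Y116.729
M3 S763
G1 X94.460 Y116.729 F956
G1 X94.460 Y28.062 F956
G1 X73.100 Y28.062 F956
G1 X73.100 Y116.729 F956
M5
G0 X9.224 Y45.017
M3 S763
G1 X90.266 Y155.477 F956
G1 X40.522 Y120.788 F956
G1 X9.224 Y45.017 F956
M5
G0 X48.087 Y216.675
M3 S763
G1 X74.516 Y216.675 F956
G1 X74.516 Y185.189 F956
G1 X48.087 Y185.189 F956
G1 X48.087 Y216.675 F956
M5
G0 X136.074 Y58.538
M3 S763
G1 X78.387 Y36.668 F956
G1 X88.290 Y97.562 F956
G1 X136.074 Y58.538 F956
M5
G0 X0.000 Y0.000

Since the viewBox matches the mm dimensions, user units are millimetres directly. The only transform is the Y-flip y_m = 227.502 − y_svg.

Shape 1 is a rectangle drawn with `<rect>`. Its stroke #000000 means cut at S763, F956. After flipping Y the toolpath is (73.100,116.729) → (94.460,116.729) → (94.460,28.062) → (73.100,28.062) → (73.100,116.729), returning to the start.

Shape 2 is a closed polygon drawn with `<path>`. Its stroke #000000 means cut at S763, F956. After flipping Y the toolpath is (9.224,45.017) → (90.266,155.477) → (40.522,120.788) → (9.224,45.017), returning to the start.

Shape 3 is a rectangle drawn with `<rect>`. Its stroke #000000 means cut at S763, F956. After flipping Y the toolpath is (48.087,216.675) → (74.516,216.675) → (74.516,185.189) → (48.087,185.189) → (48.087,216.675), returning to the start.

Shape 4 is a regular polygon drawn with `<path>`. Its stroke #000000 means cut at S763, F956. After flipping Y the toolpath is (136.074,58.538) → (78.387,36.668) → (88.290,97.562) → (136.074,58.538), returning to the start.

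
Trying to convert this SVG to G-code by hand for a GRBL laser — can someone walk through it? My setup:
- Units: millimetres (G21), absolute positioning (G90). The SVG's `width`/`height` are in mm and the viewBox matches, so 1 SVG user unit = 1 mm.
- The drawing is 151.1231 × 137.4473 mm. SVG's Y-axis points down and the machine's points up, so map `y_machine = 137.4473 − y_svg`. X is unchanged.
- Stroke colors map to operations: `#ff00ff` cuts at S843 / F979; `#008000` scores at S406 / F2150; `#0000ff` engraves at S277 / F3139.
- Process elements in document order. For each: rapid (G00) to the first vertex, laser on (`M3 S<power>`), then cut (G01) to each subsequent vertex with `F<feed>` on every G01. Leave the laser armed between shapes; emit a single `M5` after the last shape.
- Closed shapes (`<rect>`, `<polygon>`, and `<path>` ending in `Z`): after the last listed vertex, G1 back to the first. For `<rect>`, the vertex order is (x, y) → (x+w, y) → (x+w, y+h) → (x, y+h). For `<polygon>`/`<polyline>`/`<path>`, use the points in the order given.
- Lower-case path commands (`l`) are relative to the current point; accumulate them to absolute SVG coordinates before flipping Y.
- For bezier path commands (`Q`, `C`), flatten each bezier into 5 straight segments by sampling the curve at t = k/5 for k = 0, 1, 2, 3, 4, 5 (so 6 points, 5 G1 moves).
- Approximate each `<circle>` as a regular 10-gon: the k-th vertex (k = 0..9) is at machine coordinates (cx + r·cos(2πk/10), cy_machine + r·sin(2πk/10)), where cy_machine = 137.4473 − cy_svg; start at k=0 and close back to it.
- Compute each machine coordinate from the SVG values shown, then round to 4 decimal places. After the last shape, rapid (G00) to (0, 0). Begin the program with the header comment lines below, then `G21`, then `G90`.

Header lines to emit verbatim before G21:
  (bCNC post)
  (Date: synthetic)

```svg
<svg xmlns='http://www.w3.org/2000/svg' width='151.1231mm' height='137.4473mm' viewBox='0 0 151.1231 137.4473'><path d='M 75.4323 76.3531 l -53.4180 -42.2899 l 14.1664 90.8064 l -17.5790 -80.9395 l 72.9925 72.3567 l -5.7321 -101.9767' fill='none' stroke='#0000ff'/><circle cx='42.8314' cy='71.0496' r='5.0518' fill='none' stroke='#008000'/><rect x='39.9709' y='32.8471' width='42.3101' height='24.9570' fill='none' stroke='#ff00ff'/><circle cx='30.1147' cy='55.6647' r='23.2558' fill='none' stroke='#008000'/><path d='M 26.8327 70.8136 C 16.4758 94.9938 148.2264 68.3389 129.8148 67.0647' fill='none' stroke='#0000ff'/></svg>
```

viewBox `0 0 151.1231 137.4473` with mm width/height → 1 unit = 1 mm. Flip: y_m = 137.4473 − y_svg.

**Shape 1** — `<path>` open polyline, stroke `#0000ff` → engrave (S277, F3139). Machine vertices: (75.4323,61.0942) → (22.0143,103.3841) → (36.1807,12.5777) → (18.6017,93.5172) → (91.5942,21.1605) → (85.8621,123.1372). Open path.

**Shape 2** — `<circle>` circle, stroke `#008000` → score (S406, F2150). Machine vertices: (47.8832,66.3977) → (46.9184,69.3671) → (44.3925,71.2022) → (41.2703,71.2022) → (38.7444,69.3671) → (37.7796,66.3977) → (38.7444,63.4283) → (41.2703,61.5932) → (44.3925,61.5932) → (46.9184,63.4283) → (47.8832,66.3977). Closed: final G1 returns to the first vertex.

**Shape 3** — `<rect>` rectangle, stroke `#ff00ff` → cut (S843, F979). Machine vertices: (39.9709,104.6002) → (82.2810,104.6002) → (82.2810,79.6432) → (39.9709,79.6432) → (39.9709,104.6002). Closed: final G1 returns to the first vertex.

**Shape 4** — `<circle>` circle, stroke `#008000` → score (S406, F2150). Machine vertices: (53.3705,81.7826) → (48.9290,95.4520) → (37.3011,103.9002) → (22.9283,103.9002) → (11.3004,95.4520) → (6.8589,81.7826) → (11.3004,68.1132) → (22.9283,59.6650) → (37.3011,59.6650) → (48.9290,68.1132) → (53.3705,81.7826). Closed: final G1 returns to the first vertex.

**Shape 5** — `<path>` cubic bezier, stroke `#0000ff` → engrave (S277, F3139). Control points (SVG): P0=(26.8327,70.8136), P1=(16.4758,94.9938), P2=(148.2264,68.3389), P3=(129.8148,67.0647); sampled at t=k/5. Machine vertices: (26.8327,66.6337) → (35.3333,57.6161) → (63.9108,57.1405) → (98.5361,61.5486) → (125.1805,67.1821) → (129.8148,70.3826). Open path.

(bCNC post)
(Date: synthetic)
G21
G90
G00 X75.4323 Y61.0942
M3 S277
G01 X22.0143 Y103.3841 F3139
G01 X36.1807 Y12.5777 F3139
G01 X18.6017 Y93.5172 F3139
G01 X91.5942 Y21.1605 F3139
G01 X85.8621 Y123.1372 F3139
G00 X47.8832 Y66.3977
M3 S406
G01 X46.9184 Y69.3671 F2150
G01 X44.3925 Y71.2022 F2150
G01 X41.2703 Y71.2022 F2150
G01 X38.7444 Y69.3671 F2150
G01 X37.7796 Y66.3977 F2150
G01 X38.7444 Y63.4283 F2150
G01 X41.2703 Y61.5932 F2150
G01 X44.3925 Y61.5932 F2150
G01 X46.9184 Y63.4283 F2150
G01 X47.8832 Y66.3977 F2150
G00 X39.9709 Y104.6002
M3 S843
G01 X82.2810 Y104.6002 F979
G01 X82.2810 Y79.6432 F979
G01 X39.9709 Y79.6432 F979
G01 X39.9709 Y104.6002 F979
G00 X53.3705 Y81.7826
M3 S406
G01 X48.9290 Y95.4520 F2150
G01 X37.3011 Y103.9002 F2150
G01 X22.9283 Y103.9002 F2150
G01 X11.3004 Y95.4520 F2150
G01 X6.8589 Y81.7826 F2150
G01 X11.3004 Y68.1132 F2150
G01 X22.9283 Y59.6650 F2150
G01 X37.3011 Y59.6650 F2150
G01 X48.9290 Y68.1132 F2150
G01 X53.3705 Y81.7826 F2150
G00 X26.8327 Y66.6337
M3 S277
G01 X35.3333 Y57.6161 F3139
G01 X63.9108 Y57.1405 F3139
G01 X98.5361 Y61.5486 F3139
G01 X125.1805 Y67.1821 F3139
G01 X129.8148 Y70.3826 F3139
M5
G00 X0.0000 Y0.0000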